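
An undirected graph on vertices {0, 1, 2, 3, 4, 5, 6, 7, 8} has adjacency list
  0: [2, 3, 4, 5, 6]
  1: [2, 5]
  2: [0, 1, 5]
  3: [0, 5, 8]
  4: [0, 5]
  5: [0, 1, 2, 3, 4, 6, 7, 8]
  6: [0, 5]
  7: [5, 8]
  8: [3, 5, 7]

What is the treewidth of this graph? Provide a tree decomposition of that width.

Every bag has size at most 3, so the width is 3 − 1 = 2 and tw(G) ≤ 2. On the other hand G contains the 3-clique {0, 2, 5}. A clique must lie in a single bag of any decomposition, so no decomposition can have width below 2. Combining the bounds, tw(G) = 2.

Treewidth 2.
One such decomposition:
Bags: B1 = {3, 5, 8}  B2 = {0, 3, 5}  B3 = {0, 5, 6}  B4 = {0, 2, 5}  B5 = {0, 4, 5}  B6 = {5, 7, 8}  B7 = {1, 2, 5}
Tree: B1–B2, B2–B3, B3–B4, B4–B5, B1–B6, B4–B7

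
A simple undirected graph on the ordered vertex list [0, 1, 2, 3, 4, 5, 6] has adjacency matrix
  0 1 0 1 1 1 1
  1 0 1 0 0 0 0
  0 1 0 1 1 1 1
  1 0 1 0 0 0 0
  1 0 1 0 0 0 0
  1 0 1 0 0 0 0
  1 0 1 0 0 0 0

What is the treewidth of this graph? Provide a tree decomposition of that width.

Every bag has size at most 3, so the width is 3 − 1 = 2 and tw(G) ≤ 2. For the lower bound, G contains the cycle 0–1–2–5–0, so G is not a forest; only forests have treewidth ≤ 1, hence tw(G) ≥ 2. Combining the bounds, tw(G) = 2.

Treewidth 2.
One optimal decomposition is:
Bags: B1 = {0, 1, 2}  B2 = {0, 2, 5}  B3 = {0, 2, 6}  B4 = {0, 2, 4}  B5 = {0, 2, 3}
Tree: B1–B2, B2–B3, B3–B4, B4–B5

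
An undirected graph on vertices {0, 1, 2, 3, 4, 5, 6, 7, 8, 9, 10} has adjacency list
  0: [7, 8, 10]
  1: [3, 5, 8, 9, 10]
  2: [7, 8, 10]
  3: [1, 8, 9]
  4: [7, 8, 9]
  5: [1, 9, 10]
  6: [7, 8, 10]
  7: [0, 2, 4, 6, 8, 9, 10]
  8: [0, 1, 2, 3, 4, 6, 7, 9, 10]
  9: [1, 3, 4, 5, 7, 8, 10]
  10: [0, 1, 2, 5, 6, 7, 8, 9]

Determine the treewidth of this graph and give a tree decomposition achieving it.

The largest bag has 4 vertices, giving width 3; this decomposition certifies tw(G) ≤ 3. For the lower bound, the 4 vertices {1, 8, 9, 10} are pairwise adjacent, and any tree decomposition puts a clique entirely inside one bag — forcing width ≥ 3. Combining the bounds, tw(G) = 3.

Treewidth 3.
Bags: B1 = {7, 8, 9, 10}  B2 = {1, 8, 9, 10}  B3 = {1, 3, 8, 9}  B4 = {1, 5, 9, 10}  B5 = {6, 7, 8, 10}  B6 = {4, 7, 8, 9}  B7 = {2, 7, 8, 10}  B8 = {0, 7, 8, 10}
Tree: B1–B2, B2–B3, B2–B4, B1–B5, B1–B6, B5–B7, B1–B8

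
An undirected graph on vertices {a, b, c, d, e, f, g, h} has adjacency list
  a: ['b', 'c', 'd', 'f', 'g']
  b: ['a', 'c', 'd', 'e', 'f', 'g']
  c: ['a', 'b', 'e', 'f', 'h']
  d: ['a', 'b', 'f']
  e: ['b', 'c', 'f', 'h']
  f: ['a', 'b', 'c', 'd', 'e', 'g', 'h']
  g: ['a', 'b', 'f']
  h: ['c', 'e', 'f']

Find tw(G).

3

A width-3 tree decomposition is:
Bags: B1 = {a, b, f, g}  B2 = {a, b, c, f}  B3 = {b, c, e, f}  B4 = {c, e, f, h}  B5 = {a, b, d, f}
Tree: B1–B2, B2–B3, B3–B4, B1–B5
Every bag has size at most 4, so the width is 4 − 1 = 3 and tw(G) ≤ 3. For the lower bound, the 4 vertices {c, e, f, h} are pairwise adjacent, and any tree decomposition puts a clique entirely inside one bag — forcing width ≥ 3. Therefore the treewidth is 3.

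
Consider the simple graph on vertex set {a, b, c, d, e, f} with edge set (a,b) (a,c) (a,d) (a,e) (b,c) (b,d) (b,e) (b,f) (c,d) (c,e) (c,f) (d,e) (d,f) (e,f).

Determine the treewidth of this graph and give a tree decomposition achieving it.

Treewidth 4.
One optimal decomposition is:
Bags: B1 = {a, b, c, d, e}  B2 = {b, c, d, e, f}
Tree: B1–B2

The largest bag has 5 vertices, giving width 4; this decomposition certifies tw(G) ≤ 4. On the other hand G contains the 5-clique {b, c, d, e, f}. A clique must lie in a single bag of any decomposition, so no decomposition can have width below 4. Therefore the treewidth is 4.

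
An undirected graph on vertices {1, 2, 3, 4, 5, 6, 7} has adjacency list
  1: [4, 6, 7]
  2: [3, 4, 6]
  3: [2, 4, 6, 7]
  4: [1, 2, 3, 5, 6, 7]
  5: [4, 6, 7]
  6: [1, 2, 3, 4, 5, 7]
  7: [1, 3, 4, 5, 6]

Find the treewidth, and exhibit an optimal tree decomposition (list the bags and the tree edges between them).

Treewidth 3.
One such decomposition:
Bags: B1 = {4, 5, 6, 7}  B2 = {3, 4, 6, 7}  B3 = {2, 3, 4, 6}  B4 = {1, 4, 6, 7}
Tree: B1–B2, B2–B3, B1–B4

Every bag has size at most 4, so the width is 4 − 1 = 3 and tw(G) ≤ 3. On the other hand G contains the 4-clique {2, 3, 4, 6}. A clique must lie in a single bag of any decomposition, so no decomposition can have width below 3. Combining the bounds, tw(G) = 3.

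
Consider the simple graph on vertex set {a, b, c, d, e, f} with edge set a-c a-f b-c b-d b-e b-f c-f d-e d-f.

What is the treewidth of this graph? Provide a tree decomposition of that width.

The largest bag has 3 vertices, giving width 2; this decomposition certifies tw(G) ≤ 2. For the lower bound, the 3 vertices {b, d, e} are pairwise adjacent, and any tree decomposition puts a clique entirely inside one bag — forcing width ≥ 2. Therefore the treewidth is 2.

Treewidth 2.
One such decomposition:
Bags: B1 = {b, c, f}  B2 = {a, c, f}  B3 = {b, d, f}  B4 = {b, d, e}
Tree: B1–B2, B1–B3, B3–B4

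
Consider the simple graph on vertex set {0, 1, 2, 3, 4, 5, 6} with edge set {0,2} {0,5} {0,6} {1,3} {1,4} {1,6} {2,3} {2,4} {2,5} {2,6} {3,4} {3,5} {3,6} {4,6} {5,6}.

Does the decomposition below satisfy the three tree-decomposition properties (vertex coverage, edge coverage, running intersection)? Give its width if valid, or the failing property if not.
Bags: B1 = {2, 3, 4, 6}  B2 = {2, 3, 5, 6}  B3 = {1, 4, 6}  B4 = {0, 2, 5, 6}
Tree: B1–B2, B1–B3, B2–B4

A tree decomposition must satisfy three properties: every vertex lies in some bag; for every edge, both endpoints lie together in some bag; and for every vertex, the bags containing it form a connected subtree. Here edge (3,1) lies in no bag, so the decomposition is invalid.

No — edge (3,1) lies in no bag.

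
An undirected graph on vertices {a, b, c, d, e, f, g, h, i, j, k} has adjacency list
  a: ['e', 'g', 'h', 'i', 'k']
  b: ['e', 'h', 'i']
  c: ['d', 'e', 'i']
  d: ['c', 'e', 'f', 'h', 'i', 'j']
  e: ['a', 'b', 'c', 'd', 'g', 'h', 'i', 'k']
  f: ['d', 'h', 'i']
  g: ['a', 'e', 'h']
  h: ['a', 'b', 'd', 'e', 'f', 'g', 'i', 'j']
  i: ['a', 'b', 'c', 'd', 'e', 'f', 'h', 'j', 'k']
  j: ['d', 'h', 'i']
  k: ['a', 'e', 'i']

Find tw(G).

A width-3 tree decomposition is:
Bags: B1 = {d, e, h, i}  B2 = {d, h, i, j}  B3 = {a, e, h, i}  B4 = {d, f, h, i}  B5 = {b, e, h, i}  B6 = {a, e, g, h}  B7 = {c, d, e, i}  B8 = {a, e, i, k}
Tree: B1–B2, B1–B3, B2–B4, B1–B5, B3–B6, B1–B7, B3–B8
Every bag has size at most 4, so the width is 4 − 1 = 3 and tw(G) ≤ 3. Conversely, {a, e, g, h} is a clique of size 4, and the vertices of any clique must share a bag in every tree decomposition; so some bag has ≥ 4 vertices and tw(G) ≥ 3. The upper and lower bounds meet at 3, so that is the treewidth.

3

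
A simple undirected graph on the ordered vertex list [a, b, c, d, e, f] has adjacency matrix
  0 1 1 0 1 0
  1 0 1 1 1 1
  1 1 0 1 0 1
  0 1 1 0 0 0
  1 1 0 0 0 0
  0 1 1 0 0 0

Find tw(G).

A width-2 tree decomposition is:
Bags: B1 = {b, c, f}  B2 = {a, b, c}  B3 = {a, b, e}  B4 = {b, c, d}
Tree: B1–B2, B2–B3, B1–B4
Each bag holds 3 vertices, so the decomposition has width 2, which upper-bounds the treewidth. On the other hand G contains the 3-clique {a, b, e}. A clique must lie in a single bag of any decomposition, so no decomposition can have width below 2. Combining the bounds, tw(G) = 2.

2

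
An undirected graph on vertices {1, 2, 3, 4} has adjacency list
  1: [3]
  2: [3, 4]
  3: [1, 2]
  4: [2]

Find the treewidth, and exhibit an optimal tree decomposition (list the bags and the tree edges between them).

Each bag holds 2 vertices, so the decomposition has width 1, which upper-bounds the treewidth. Any graph with an edge has treewidth ≥ 1, and G has the edge 1–3. Hence tw(G) = 1 exactly.

Treewidth 1.
One such decomposition:
Bags: B1 = {1, 3}  B2 = {2, 3}  B3 = {2, 4}
Tree: B1–B2, B2–B3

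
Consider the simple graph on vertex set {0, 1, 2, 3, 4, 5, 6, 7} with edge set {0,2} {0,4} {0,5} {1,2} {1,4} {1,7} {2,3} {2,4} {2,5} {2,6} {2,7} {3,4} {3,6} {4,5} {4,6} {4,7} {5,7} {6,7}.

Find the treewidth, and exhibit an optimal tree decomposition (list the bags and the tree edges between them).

Every bag has size at most 4, so the width is 4 − 1 = 3 and tw(G) ≤ 3. For the lower bound, the 4 vertices {0, 2, 4, 5} are pairwise adjacent, and any tree decomposition puts a clique entirely inside one bag — forcing width ≥ 3. Combining the bounds, tw(G) = 3.

Treewidth 3.
Bags: B1 = {2, 4, 5, 7}  B2 = {1, 2, 4, 7}  B3 = {2, 4, 6, 7}  B4 = {0, 2, 4, 5}  B5 = {2, 3, 4, 6}
Tree: B1–B2, B1–B3, B1–B4, B3–B5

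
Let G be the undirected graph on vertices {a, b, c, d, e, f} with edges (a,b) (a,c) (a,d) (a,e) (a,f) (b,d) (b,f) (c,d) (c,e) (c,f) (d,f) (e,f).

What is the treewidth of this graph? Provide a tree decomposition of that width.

Treewidth 3.
One such decomposition:
Bags: B1 = {a, c, d, f}  B2 = {a, b, d, f}  B3 = {a, c, e, f}
Tree: B1–B2, B1–B3

Every bag has size at most 4, so the width is 4 − 1 = 3 and tw(G) ≤ 3. Conversely, {a, c, d, f} is a clique of size 4, and the vertices of any clique must share a bag in every tree decomposition; so some bag has ≥ 4 vertices and tw(G) ≥ 3. Hence tw(G) = 3 exactly.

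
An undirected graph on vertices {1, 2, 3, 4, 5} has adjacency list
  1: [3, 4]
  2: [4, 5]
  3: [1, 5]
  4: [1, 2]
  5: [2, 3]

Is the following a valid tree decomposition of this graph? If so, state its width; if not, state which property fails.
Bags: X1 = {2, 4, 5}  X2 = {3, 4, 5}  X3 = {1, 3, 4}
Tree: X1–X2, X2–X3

Yes; width 2.

Checking the three conditions: (i) the bags cover all of {1, 2, 3, 4, 5}; (ii) for each edge, some bag contains both endpoints; (iii) the bags containing any fixed vertex form a subtree. All hold, so the decomposition is valid with width 3 − 1 = 2.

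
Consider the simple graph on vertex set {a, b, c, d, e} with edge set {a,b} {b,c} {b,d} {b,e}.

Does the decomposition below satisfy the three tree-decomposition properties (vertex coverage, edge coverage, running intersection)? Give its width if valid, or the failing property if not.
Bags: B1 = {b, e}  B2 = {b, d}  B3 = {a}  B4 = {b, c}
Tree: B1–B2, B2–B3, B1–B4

No — edge (b,a) lies in no bag.

A tree decomposition must satisfy three properties: every vertex lies in some bag; for every edge, both endpoints lie together in some bag; and for every vertex, the bags containing it form a connected subtree. Here edge (b,a) lies in no bag, so the decomposition is invalid.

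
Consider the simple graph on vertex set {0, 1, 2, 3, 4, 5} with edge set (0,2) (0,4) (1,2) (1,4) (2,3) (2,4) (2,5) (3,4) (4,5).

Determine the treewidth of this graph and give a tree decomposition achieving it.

Treewidth 2.
One such decomposition:
Bags: B1 = {0, 2, 4}  B2 = {2, 4, 5}  B3 = {1, 2, 4}  B4 = {2, 3, 4}
Tree: B1–B2, B2–B3, B2–B4

Each bag holds 3 vertices, so the decomposition has width 2, which upper-bounds the treewidth. Conversely, {0, 2, 4} is a clique of size 3, and the vertices of any clique must share a bag in every tree decomposition; so some bag has ≥ 3 vertices and tw(G) ≥ 2. The upper and lower bounds meet at 2, so that is the treewidth.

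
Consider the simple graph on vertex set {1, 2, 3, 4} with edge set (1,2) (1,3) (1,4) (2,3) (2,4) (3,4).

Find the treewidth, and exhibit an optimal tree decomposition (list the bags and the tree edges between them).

A single bag containing all 4 vertices is trivially a valid decomposition of width 3. On the other hand G contains the 4-clique {1, 2, 3, 4}. A clique must lie in a single bag of any decomposition, so no decomposition can have width below 3. Combining the bounds, tw(G) = 3.

Treewidth 3.
Bags: B1 = {1, 2, 3, 4}
Tree: (single bag)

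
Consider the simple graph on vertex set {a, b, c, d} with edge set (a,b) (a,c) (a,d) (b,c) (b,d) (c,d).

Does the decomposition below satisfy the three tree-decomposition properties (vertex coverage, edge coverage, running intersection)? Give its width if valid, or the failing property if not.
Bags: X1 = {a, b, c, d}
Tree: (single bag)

Yes; width 3.

Vertex coverage: the bags together contain {a, b, c, d}, the full vertex set. Edge coverage: each edge of G has both endpoints in at least one bag. Running intersection: for every vertex, the bags containing it form a connected subtree. All three properties hold, so this is a valid tree decomposition of width max|bag| − 1 = 3, and hence tw(G) ≤ 3.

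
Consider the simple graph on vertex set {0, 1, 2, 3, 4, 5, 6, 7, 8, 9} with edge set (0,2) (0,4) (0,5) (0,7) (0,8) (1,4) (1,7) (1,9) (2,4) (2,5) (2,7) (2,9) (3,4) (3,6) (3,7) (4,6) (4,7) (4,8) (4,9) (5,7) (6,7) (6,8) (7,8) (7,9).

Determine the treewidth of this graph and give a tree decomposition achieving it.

The largest bag has 4 vertices, giving width 3; this decomposition certifies tw(G) ≤ 3. Conversely, {0, 4, 7, 8} is a clique of size 4, and the vertices of any clique must share a bag in every tree decomposition; so some bag has ≥ 4 vertices and tw(G) ≥ 3. Combining the bounds, tw(G) = 3.

Treewidth 3.
One such decomposition:
Bags: B1 = {0, 2, 4, 7}  B2 = {0, 4, 7, 8}  B3 = {4, 6, 7, 8}  B4 = {2, 4, 7, 9}  B5 = {3, 4, 6, 7}  B6 = {0, 2, 5, 7}  B7 = {1, 4, 7, 9}
Tree: B1–B2, B2–B3, B1–B4, B3–B5, B1–B6, B4–B7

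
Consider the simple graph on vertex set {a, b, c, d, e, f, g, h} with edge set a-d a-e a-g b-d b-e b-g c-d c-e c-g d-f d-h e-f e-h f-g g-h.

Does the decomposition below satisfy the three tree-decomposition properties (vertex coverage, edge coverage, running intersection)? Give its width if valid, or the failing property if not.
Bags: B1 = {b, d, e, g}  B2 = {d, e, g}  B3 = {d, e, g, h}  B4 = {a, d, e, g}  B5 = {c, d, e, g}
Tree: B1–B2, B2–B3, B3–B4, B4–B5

A tree decomposition must satisfy three properties: every vertex lies in some bag; for every edge, both endpoints lie together in some bag; and for every vertex, the bags containing it form a connected subtree. Here vertex f appears in no bag, so the decomposition is invalid.

No — vertex f appears in no bag.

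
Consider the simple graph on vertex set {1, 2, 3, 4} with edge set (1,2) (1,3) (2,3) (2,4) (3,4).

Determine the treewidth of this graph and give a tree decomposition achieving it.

Each bag holds 3 vertices, so the decomposition has width 2, which upper-bounds the treewidth. For the lower bound, the 3 vertices {1, 2, 3} are pairwise adjacent, and any tree decomposition puts a clique entirely inside one bag — forcing width ≥ 2. Combining the bounds, tw(G) = 2.

Treewidth 2.
One optimal decomposition is:
Bags: B1 = {2, 3, 4}  B2 = {1, 2, 3}
Tree: B1–B2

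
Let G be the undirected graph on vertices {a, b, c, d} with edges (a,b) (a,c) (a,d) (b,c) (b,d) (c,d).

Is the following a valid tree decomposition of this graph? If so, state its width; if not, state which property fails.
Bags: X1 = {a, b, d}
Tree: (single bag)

No — vertex c appears in no bag.

A tree decomposition must satisfy three properties: every vertex lies in some bag; for every edge, both endpoints lie together in some bag; and for every vertex, the bags containing it form a connected subtree. Here vertex c appears in no bag, so the decomposition is invalid.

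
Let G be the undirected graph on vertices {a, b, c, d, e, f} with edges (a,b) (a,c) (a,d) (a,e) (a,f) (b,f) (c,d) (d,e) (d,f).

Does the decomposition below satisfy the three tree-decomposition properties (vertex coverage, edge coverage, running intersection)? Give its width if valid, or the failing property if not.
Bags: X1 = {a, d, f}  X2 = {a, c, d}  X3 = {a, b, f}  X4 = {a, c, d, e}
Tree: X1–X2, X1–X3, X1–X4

A tree decomposition must satisfy three properties: every vertex lies in some bag; for every edge, both endpoints lie together in some bag; and for every vertex, the bags containing it form a connected subtree. Here bags containing vertex c are not connected in the tree, so the decomposition is invalid.

No — bags containing vertex c are not connected in the tree.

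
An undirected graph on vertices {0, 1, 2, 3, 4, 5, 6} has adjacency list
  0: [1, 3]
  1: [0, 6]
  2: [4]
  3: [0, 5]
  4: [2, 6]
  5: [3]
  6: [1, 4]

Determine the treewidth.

1

A width-1 tree decomposition is:
Bags: B1 = {2, 4}  B2 = {4, 6}  B3 = {1, 6}  B4 = {0, 1}  B5 = {0, 3}  B6 = {3, 5}
Tree: B1–B2, B2–B3, B3–B4, B4–B5, B5–B6
Each bag holds 2 vertices, so the decomposition has width 1, which upper-bounds the treewidth. Since G has at least one edge (e.g. 2–4), it is not an edgeless graph, so tw(G) ≥ 1. Hence tw(G) = 1 exactly.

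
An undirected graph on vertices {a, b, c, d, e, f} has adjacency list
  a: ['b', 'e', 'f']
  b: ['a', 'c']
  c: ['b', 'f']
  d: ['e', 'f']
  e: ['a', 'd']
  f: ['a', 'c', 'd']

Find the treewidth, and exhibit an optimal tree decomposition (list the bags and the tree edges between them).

Treewidth 2.
One such decomposition:
Bags: B1 = {a, b, c}  B2 = {a, c, f}  B3 = {a, e, f}  B4 = {d, e, f}
Tree: B1–B2, B2–B3, B3–B4

The largest bag has 3 vertices, giving width 2; this decomposition certifies tw(G) ≤ 2. For the lower bound, G contains the cycle b–c–f–a–b, so G is not a forest; only forests have treewidth ≤ 1, hence tw(G) ≥ 2. Therefore the treewidth is 2.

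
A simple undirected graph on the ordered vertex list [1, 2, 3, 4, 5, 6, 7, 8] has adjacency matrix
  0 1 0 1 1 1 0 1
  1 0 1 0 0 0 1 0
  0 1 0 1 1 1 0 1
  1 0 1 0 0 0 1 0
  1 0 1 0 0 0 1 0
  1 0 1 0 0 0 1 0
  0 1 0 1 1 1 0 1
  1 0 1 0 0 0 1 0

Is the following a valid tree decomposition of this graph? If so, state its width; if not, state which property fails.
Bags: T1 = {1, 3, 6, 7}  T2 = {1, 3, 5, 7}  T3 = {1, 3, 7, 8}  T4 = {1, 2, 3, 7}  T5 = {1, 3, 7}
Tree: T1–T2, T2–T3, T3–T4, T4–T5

A tree decomposition must satisfy three properties: every vertex lies in some bag; for every edge, both endpoints lie together in some bag; and for every vertex, the bags containing it form a connected subtree. Here vertex 4 appears in no bag, so the decomposition is invalid.

No — vertex 4 appears in no bag.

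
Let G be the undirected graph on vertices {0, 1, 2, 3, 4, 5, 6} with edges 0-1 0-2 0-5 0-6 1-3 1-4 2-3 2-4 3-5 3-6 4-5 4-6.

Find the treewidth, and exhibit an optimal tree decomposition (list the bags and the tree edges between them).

Treewidth 3.
One optimal decomposition is:
Bags: B1 = {0, 3, 4, 6}  B2 = {0, 3, 4, 5}  B3 = {0, 1, 3, 4}  B4 = {0, 2, 3, 4}
Tree: B1–B2, B2–B3, B3–B4

Every bag has size at most 4, so the width is 4 − 1 = 3 and tw(G) ≤ 3. For the lower bound: the 4 vertex sets {4,6}, {0,5}, {3}, {1} are disjoint, each induces a connected subgraph, and every pair is joined by at least one edge of G. Contracting each set to a single vertex therefore yields K_{4} as a minor, and since treewidth is minor-monotone, tw(G) ≥ tw(K_{4}) = 3. Hence tw(G) = 3 exactly.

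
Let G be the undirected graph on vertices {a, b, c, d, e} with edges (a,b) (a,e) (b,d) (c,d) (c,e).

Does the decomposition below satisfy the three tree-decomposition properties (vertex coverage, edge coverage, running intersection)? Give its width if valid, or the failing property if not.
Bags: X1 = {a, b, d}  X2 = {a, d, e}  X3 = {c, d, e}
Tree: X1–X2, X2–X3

Checking the three conditions: (i) the bags cover all of {a, b, c, d, e}; (ii) for each edge, some bag contains both endpoints; (iii) the bags containing any fixed vertex form a subtree. All hold, so the decomposition is valid with width 3 − 1 = 2.

Yes; width 2.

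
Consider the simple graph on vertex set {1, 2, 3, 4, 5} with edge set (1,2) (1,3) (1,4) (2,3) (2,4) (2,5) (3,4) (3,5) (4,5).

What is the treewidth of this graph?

A width-3 tree decomposition is:
Bags: B1 = {2, 3, 4, 5}  B2 = {1, 2, 3, 4}
Tree: B1–B2
Each bag holds 4 vertices, so the decomposition has width 3, which upper-bounds the treewidth. On the other hand G contains the 4-clique {1, 2, 3, 4}. A clique must lie in a single bag of any decomposition, so no decomposition can have width below 3. Combining the bounds, tw(G) = 3.

3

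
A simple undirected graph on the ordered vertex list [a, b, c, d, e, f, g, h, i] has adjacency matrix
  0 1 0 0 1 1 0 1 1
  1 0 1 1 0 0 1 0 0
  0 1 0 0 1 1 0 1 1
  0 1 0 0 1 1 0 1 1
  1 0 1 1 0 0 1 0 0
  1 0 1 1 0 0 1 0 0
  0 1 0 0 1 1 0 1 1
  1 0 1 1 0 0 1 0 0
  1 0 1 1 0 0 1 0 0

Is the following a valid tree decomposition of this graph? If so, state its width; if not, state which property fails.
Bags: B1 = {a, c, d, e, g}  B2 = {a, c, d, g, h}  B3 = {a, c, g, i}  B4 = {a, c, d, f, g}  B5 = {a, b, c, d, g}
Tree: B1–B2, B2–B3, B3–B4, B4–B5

No — edge (d,i) lies in no bag.

A tree decomposition must satisfy three properties: every vertex lies in some bag; for every edge, both endpoints lie together in some bag; and for every vertex, the bags containing it form a connected subtree. Here edge (d,i) lies in no bag, so the decomposition is invalid.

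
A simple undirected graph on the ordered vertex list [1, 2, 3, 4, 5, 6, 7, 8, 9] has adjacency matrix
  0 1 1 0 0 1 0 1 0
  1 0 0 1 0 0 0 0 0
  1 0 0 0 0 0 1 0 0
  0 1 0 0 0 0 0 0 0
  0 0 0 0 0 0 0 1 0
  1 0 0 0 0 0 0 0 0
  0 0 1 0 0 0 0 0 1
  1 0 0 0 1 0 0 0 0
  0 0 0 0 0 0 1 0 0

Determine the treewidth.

A width-1 tree decomposition is:
Bags: B1 = {1, 3}  B2 = {1, 8}  B3 = {3, 7}  B4 = {1, 2}  B5 = {2, 4}  B6 = {1, 6}  B7 = {5, 8}  B8 = {7, 9}
Tree: B1–B2, B1–B3, B2–B4, B4–B5, B4–B6, B2–B7, B3–B8
Each bag holds 2 vertices, so the decomposition has width 1, which upper-bounds the treewidth. Any graph with an edge has treewidth ≥ 1, and G has the edge 3–1. The upper and lower bounds meet at 1, so that is the treewidth.

1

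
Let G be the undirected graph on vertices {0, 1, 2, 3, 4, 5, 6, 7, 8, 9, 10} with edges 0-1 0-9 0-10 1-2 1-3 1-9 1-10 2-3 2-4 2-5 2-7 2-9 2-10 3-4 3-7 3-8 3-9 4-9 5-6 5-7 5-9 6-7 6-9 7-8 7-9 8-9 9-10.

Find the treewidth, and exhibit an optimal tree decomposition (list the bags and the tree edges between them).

Each bag holds 4 vertices, so the decomposition has width 3, which upper-bounds the treewidth. For the lower bound, the 4 vertices {0, 1, 9, 10} are pairwise adjacent, and any tree decomposition puts a clique entirely inside one bag — forcing width ≥ 3. Hence tw(G) = 3 exactly.

Treewidth 3.
One such decomposition:
Bags: B1 = {1, 2, 3, 9}  B2 = {1, 2, 9, 10}  B3 = {2, 3, 7, 9}  B4 = {2, 3, 4, 9}  B5 = {3, 7, 8, 9}  B6 = {2, 5, 7, 9}  B7 = {5, 6, 7, 9}  B8 = {0, 1, 9, 10}
Tree: B1–B2, B1–B3, B1–B4, B3–B5, B3–B6, B6–B7, B2–B8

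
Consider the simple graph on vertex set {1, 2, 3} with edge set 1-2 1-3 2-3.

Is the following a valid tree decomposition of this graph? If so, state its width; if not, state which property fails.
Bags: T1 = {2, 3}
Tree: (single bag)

No — vertex 1 appears in no bag.

A tree decomposition must satisfy three properties: every vertex lies in some bag; for every edge, both endpoints lie together in some bag; and for every vertex, the bags containing it form a connected subtree. Here vertex 1 appears in no bag, so the decomposition is invalid.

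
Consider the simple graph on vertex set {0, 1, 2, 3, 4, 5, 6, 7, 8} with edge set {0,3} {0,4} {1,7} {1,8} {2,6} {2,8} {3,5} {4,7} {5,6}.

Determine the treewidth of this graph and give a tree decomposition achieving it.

The largest bag has 3 vertices, giving width 2; this decomposition certifies tw(G) ≤ 2. Since 7–4–0–3–5–6–2–8–1–7 is a cycle in G, G is not acyclic. Forests are exactly the graphs of treewidth ≤ 1, so tw(G) ≥ 2. Therefore the treewidth is 2.

Treewidth 2.
One such decomposition:
Bags: B1 = {0, 4, 7}  B2 = {0, 3, 7}  B3 = {3, 5, 7}  B4 = {5, 6, 7}  B5 = {2, 6, 7}  B6 = {2, 7, 8}  B7 = {1, 7, 8}
Tree: B1–B2, B2–B3, B3–B4, B4–B5, B5–B6, B6–B7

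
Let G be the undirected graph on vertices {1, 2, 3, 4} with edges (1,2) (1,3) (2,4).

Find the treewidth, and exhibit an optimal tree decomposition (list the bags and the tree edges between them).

Every bag has size at most 2, so the width is 2 − 1 = 1 and tw(G) ≤ 1. G has an edge, so its treewidth is at least 1. Hence tw(G) = 1 exactly.

Treewidth 1.
One optimal decomposition is:
Bags: B1 = {1, 3}  B2 = {1, 2}  B3 = {2, 4}
Tree: B1–B2, B2–B3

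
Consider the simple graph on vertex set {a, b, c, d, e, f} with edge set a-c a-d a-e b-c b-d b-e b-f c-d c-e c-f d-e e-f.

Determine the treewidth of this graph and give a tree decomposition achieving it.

Treewidth 3.
One optimal decomposition is:
Bags: B1 = {a, c, d, e}  B2 = {b, c, d, e}  B3 = {b, c, e, f}
Tree: B1–B2, B2–B3

Each bag holds 4 vertices, so the decomposition has width 3, which upper-bounds the treewidth. On the other hand G contains the 4-clique {a, c, d, e}. A clique must lie in a single bag of any decomposition, so no decomposition can have width below 3. Hence tw(G) = 3 exactly.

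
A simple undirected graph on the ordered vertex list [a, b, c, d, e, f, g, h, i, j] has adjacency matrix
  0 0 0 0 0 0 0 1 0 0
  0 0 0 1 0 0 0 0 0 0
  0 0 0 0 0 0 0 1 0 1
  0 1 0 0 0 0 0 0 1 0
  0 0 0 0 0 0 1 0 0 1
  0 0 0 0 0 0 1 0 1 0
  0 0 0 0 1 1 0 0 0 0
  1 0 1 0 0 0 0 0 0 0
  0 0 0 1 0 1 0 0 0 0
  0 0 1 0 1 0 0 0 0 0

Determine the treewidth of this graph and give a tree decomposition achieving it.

Treewidth 1.
One such decomposition:
Bags: B1 = {a, h}  B2 = {c, h}  B3 = {c, j}  B4 = {e, j}  B5 = {e, g}  B6 = {f, g}  B7 = {f, i}  B8 = {d, i}  B9 = {b, d}
Tree: B1–B2, B2–B3, B3–B4, B4–B5, B5–B6, B6–B7, B7–B8, B8–B9

Every bag has size at most 2, so the width is 2 − 1 = 1 and tw(G) ≤ 1. Any graph with an edge has treewidth ≥ 1, and G has the edge a–h. Hence tw(G) = 1 exactly.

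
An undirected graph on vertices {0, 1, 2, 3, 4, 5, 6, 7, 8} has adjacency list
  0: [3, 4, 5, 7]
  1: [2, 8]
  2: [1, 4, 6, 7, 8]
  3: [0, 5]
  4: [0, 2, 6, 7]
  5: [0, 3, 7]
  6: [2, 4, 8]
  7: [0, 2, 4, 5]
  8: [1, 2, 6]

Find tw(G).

A width-2 tree decomposition is:
Bags: B1 = {1, 2, 8}  B2 = {2, 6, 8}  B3 = {2, 4, 6}  B4 = {2, 4, 7}  B5 = {0, 4, 7}  B6 = {0, 5, 7}  B7 = {0, 3, 5}
Tree: B1–B2, B2–B3, B3–B4, B4–B5, B5–B6, B6–B7
Each bag holds 3 vertices, so the decomposition has width 2, which upper-bounds the treewidth. For the lower bound, the 3 vertices {0, 4, 7} are pairwise adjacent, and any tree decomposition puts a clique entirely inside one bag — forcing width ≥ 2. Therefore the treewidth is 2.

2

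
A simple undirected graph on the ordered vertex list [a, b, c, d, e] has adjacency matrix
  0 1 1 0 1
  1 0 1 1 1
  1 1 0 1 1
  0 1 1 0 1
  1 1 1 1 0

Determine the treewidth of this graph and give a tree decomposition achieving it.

The largest bag has 4 vertices, giving width 3; this decomposition certifies tw(G) ≤ 3. Conversely, {b, c, d, e} is a clique of size 4, and the vertices of any clique must share a bag in every tree decomposition; so some bag has ≥ 4 vertices and tw(G) ≥ 3. Therefore the treewidth is 3.

Treewidth 3.
Bags: B1 = {a, b, c, e}  B2 = {b, c, d, e}
Tree: B1–B2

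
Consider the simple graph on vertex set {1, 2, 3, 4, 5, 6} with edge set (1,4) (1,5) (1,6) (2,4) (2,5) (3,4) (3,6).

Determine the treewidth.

A width-2 tree decomposition is:
Bags: B1 = {3, 4, 6}  B2 = {1, 4, 6}  B3 = {1, 2, 4}  B4 = {1, 2, 5}
Tree: B1–B2, B2–B3, B3–B4
Each bag holds 3 vertices, so the decomposition has width 2, which upper-bounds the treewidth. The edges 3–6–1–4–3 form a cycle, so G is not a tree and its treewidth is at least 2. The upper and lower bounds meet at 2, so that is the treewidth.

2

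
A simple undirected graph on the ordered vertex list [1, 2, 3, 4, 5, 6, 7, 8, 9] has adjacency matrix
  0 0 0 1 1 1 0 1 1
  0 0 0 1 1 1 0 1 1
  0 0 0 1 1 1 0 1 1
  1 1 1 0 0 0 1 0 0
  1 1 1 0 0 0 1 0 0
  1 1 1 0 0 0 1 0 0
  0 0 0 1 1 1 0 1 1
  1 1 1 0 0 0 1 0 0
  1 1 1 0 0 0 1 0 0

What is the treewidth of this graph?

4

A width-4 tree decomposition is:
Bags: B1 = {1, 2, 3, 4, 7}  B2 = {1, 2, 3, 6, 7}  B3 = {1, 2, 3, 5, 7}  B4 = {1, 2, 3, 7, 9}  B5 = {1, 2, 3, 7, 8}
Tree: B1–B2, B2–B3, B3–B4, B4–B5
Every bag has size at most 5, so the width is 5 − 1 = 4 and tw(G) ≤ 4. For the lower bound: the 5 vertex sets {2,4}, {6,7}, {1,5}, {3}, {9} are disjoint, each induces a connected subgraph, and every pair is joined by at least one edge of G. Contracting each set to a single vertex therefore yields K_{5} as a minor, and since treewidth is minor-monotone, tw(G) ≥ tw(K_{5}) = 4. The upper and lower bounds meet at 4, so that is the treewidth.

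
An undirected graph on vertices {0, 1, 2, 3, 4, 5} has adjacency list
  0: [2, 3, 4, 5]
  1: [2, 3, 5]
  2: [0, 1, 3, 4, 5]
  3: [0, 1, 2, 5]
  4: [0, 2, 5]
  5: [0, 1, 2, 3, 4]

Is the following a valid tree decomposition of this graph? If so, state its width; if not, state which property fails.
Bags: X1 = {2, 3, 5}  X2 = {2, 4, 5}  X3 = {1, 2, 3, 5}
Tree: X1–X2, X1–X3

A tree decomposition must satisfy three properties: every vertex lies in some bag; for every edge, both endpoints lie together in some bag; and for every vertex, the bags containing it form a connected subtree. Here vertex 0 appears in no bag, so the decomposition is invalid.

No — vertex 0 appears in no bag.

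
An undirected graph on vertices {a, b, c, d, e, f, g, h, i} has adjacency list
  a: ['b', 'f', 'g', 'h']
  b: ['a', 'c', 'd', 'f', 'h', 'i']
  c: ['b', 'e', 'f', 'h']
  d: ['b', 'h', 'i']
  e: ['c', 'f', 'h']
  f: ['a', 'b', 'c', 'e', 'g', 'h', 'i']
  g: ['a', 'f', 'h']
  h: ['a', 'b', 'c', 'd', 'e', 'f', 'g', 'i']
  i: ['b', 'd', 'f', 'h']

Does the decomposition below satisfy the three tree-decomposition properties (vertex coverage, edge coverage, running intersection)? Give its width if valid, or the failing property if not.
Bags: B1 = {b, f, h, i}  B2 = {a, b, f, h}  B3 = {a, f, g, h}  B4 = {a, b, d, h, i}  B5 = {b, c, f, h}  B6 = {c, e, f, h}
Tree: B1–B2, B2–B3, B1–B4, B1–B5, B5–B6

A tree decomposition must satisfy three properties: every vertex lies in some bag; for every edge, both endpoints lie together in some bag; and for every vertex, the bags containing it form a connected subtree. Here bags containing vertex a are not connected in the tree, so the decomposition is invalid.

No — bags containing vertex a are not connected in the tree.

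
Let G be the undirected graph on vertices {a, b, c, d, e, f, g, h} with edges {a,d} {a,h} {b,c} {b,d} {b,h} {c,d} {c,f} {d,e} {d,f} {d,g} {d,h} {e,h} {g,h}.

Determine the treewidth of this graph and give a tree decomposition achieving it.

Treewidth 2.
One such decomposition:
Bags: B1 = {b, c, d}  B2 = {c, d, f}  B3 = {b, d, h}  B4 = {d, e, h}  B5 = {a, d, h}  B6 = {d, g, h}
Tree: B1–B2, B1–B3, B3–B4, B4–B5, B3–B6

Every bag has size at most 3, so the width is 3 − 1 = 2 and tw(G) ≤ 2. For the lower bound, the 3 vertices {d, g, h} are pairwise adjacent, and any tree decomposition puts a clique entirely inside one bag — forcing width ≥ 2. The upper and lower bounds meet at 2, so that is the treewidth.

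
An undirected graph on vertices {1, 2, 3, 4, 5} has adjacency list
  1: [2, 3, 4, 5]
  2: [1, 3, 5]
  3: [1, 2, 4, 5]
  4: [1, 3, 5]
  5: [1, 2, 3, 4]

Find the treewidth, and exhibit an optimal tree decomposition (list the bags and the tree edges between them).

Every bag has size at most 4, so the width is 4 − 1 = 3 and tw(G) ≤ 3. On the other hand G contains the 4-clique {1, 2, 3, 5}. A clique must lie in a single bag of any decomposition, so no decomposition can have width below 3. Combining the bounds, tw(G) = 3.

Treewidth 3.
One optimal decomposition is:
Bags: B1 = {1, 2, 3, 5}  B2 = {1, 3, 4, 5}
Tree: B1–B2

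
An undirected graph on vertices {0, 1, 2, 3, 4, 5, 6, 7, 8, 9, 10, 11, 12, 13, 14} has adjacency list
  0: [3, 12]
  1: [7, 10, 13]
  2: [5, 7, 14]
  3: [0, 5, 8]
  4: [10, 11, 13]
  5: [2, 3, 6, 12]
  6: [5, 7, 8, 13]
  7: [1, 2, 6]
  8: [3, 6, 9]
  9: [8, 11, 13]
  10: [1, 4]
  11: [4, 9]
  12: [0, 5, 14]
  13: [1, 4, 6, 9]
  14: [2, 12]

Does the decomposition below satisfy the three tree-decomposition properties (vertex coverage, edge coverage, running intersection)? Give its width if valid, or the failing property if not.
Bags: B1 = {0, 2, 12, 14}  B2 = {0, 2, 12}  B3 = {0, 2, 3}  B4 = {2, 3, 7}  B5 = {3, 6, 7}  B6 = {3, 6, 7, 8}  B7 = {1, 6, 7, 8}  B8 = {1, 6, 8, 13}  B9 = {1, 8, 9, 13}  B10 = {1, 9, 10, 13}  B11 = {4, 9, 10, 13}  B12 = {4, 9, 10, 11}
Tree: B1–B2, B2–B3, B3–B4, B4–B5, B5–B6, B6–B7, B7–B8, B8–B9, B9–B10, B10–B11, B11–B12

A tree decomposition must satisfy three properties: every vertex lies in some bag; for every edge, both endpoints lie together in some bag; and for every vertex, the bags containing it form a connected subtree. Here vertex 5 appears in no bag, so the decomposition is invalid.

No — vertex 5 appears in no bag.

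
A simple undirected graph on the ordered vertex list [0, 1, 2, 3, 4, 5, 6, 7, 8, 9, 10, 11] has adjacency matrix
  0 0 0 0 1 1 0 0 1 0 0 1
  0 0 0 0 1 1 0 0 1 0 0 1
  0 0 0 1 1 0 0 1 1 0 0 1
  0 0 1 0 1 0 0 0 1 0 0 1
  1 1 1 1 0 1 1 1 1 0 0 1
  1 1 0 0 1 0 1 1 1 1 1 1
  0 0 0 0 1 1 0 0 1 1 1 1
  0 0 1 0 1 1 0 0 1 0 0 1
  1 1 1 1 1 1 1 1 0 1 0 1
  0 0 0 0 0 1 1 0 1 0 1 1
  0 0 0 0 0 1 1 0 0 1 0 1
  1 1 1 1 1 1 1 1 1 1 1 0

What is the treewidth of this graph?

4

A width-4 tree decomposition is:
Bags: B1 = {4, 5, 6, 8, 11}  B2 = {4, 5, 7, 8, 11}  B3 = {5, 6, 8, 9, 11}  B4 = {2, 4, 7, 8, 11}  B5 = {2, 3, 4, 8, 11}  B6 = {1, 4, 5, 8, 11}  B7 = {5, 6, 9, 10, 11}  B8 = {0, 4, 5, 8, 11}
Tree: B1–B2, B1–B3, B2–B4, B4–B5, B2–B6, B3–B7, B6–B8
Every bag has size at most 5, so the width is 5 − 1 = 4 and tw(G) ≤ 4. Conversely, {5, 6, 8, 9, 11} is a clique of size 5, and the vertices of any clique must share a bag in every tree decomposition; so some bag has ≥ 5 vertices and tw(G) ≥ 4. Therefore the treewidth is 4.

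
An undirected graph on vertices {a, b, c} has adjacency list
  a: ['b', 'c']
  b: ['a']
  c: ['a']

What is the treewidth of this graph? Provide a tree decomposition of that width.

Treewidth 1.
One such decomposition:
Bags: B1 = {a, b}  B2 = {a, c}
Tree: B1–B2

Every bag has size at most 2, so the width is 2 − 1 = 1 and tw(G) ≤ 1. Since G has at least one edge (e.g. b–a), it is not an edgeless graph, so tw(G) ≥ 1. The upper and lower bounds meet at 1, so that is the treewidth.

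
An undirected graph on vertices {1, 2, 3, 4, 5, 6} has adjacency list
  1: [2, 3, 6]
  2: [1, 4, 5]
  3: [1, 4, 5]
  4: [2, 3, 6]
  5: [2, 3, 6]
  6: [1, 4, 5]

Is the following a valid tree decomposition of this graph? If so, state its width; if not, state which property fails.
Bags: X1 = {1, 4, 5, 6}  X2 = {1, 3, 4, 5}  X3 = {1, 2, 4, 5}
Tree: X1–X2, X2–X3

Every vertex of G appears in some bag (union = {1, 2, 3, 4, 5, 6}); every edge is covered by a bag; and for each vertex v the set of bags containing v is connected in the bag tree. The decomposition is therefore valid. The largest bag has 4 vertices, so the width is 3.

Yes; width 3.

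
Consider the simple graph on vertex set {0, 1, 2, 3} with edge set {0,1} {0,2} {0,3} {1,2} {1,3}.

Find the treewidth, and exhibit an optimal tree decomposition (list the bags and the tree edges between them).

Each bag holds 3 vertices, so the decomposition has width 2, which upper-bounds the treewidth. For the lower bound, the 3 vertices {0, 1, 2} are pairwise adjacent, and any tree decomposition puts a clique entirely inside one bag — forcing width ≥ 2. Hence tw(G) = 2 exactly.

Treewidth 2.
One optimal decomposition is:
Bags: B1 = {0, 1, 2}  B2 = {0, 1, 3}
Tree: B1–B2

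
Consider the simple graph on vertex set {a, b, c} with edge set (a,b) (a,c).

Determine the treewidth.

1

A width-1 tree decomposition is:
Bags: B1 = {a, b}  B2 = {a, c}
Tree: B1–B2
Each bag holds 2 vertices, so the decomposition has width 1, which upper-bounds the treewidth. Since G has at least one edge (e.g. b–a), it is not an edgeless graph, so tw(G) ≥ 1. The upper and lower bounds meet at 1, so that is the treewidth.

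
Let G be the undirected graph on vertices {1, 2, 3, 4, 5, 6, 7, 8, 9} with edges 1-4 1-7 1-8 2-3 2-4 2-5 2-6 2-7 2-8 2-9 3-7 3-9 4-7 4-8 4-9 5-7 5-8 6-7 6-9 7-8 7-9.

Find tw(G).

3

A width-3 tree decomposition is:
Bags: B1 = {2, 4, 7, 9}  B2 = {2, 3, 7, 9}  B3 = {2, 4, 7, 8}  B4 = {2, 5, 7, 8}  B5 = {1, 4, 7, 8}  B6 = {2, 6, 7, 9}
Tree: B1–B2, B1–B3, B3–B4, B3–B5, B1–B6
The largest bag has 4 vertices, giving width 3; this decomposition certifies tw(G) ≤ 3. Conversely, {1, 4, 7, 8} is a clique of size 4, and the vertices of any clique must share a bag in every tree decomposition; so some bag has ≥ 4 vertices and tw(G) ≥ 3. The upper and lower bounds meet at 3, so that is the treewidth.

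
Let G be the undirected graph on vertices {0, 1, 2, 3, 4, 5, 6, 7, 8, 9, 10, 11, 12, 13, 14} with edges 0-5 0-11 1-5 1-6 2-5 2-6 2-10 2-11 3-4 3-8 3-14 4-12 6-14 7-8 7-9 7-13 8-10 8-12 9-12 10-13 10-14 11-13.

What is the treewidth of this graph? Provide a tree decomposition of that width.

Treewidth 3.
One such decomposition:
Bags: B1 = {0, 1, 5, 11}  B2 = {1, 2, 5, 11}  B3 = {1, 2, 6, 11}  B4 = {2, 6, 11, 13}  B5 = {2, 6, 10, 13}  B6 = {6, 10, 13, 14}  B7 = {7, 10, 13, 14}  B8 = {7, 8, 10, 14}  B9 = {3, 7, 8, 14}  B10 = {3, 7, 8, 9}  B11 = {3, 8, 9, 12}  B12 = {3, 4, 9, 12}
Tree: B1–B2, B2–B3, B3–B4, B4–B5, B5–B6, B6–B7, B7–B8, B8–B9, B9–B10, B10–B11, B11–B12

Every bag has size at most 4, so the width is 4 − 1 = 3 and tw(G) ≤ 3. For the lower bound: the 4 vertex sets {0,1,5}, {11}, {2}, {6,10,13,14} are disjoint, each induces a connected subgraph, and every pair is joined by at least one edge of G. Contracting each set to a single vertex therefore yields K_{4} as a minor, and since treewidth is minor-monotone, tw(G) ≥ tw(K_{4}) = 3. Combining the bounds, tw(G) = 3.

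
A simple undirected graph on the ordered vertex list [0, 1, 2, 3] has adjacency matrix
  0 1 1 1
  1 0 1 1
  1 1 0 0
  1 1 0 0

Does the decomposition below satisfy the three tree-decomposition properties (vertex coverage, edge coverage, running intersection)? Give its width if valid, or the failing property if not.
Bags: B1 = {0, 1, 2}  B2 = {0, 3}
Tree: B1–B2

No — edge (1,3) lies in no bag.

A tree decomposition must satisfy three properties: every vertex lies in some bag; for every edge, both endpoints lie together in some bag; and for every vertex, the bags containing it form a connected subtree. Here edge (1,3) lies in no bag, so the decomposition is invalid.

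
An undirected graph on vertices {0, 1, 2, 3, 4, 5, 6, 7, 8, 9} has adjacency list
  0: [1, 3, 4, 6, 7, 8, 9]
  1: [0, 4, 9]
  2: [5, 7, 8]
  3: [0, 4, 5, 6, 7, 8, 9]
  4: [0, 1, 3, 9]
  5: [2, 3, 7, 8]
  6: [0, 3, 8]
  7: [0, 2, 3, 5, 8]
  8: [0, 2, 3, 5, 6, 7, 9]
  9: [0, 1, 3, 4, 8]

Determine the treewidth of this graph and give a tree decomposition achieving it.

Each bag holds 4 vertices, so the decomposition has width 3, which upper-bounds the treewidth. For the lower bound, the 4 vertices {0, 1, 4, 9} are pairwise adjacent, and any tree decomposition puts a clique entirely inside one bag — forcing width ≥ 3. The upper and lower bounds meet at 3, so that is the treewidth.

Treewidth 3.
Bags: B1 = {3, 5, 7, 8}  B2 = {0, 3, 7, 8}  B3 = {2, 5, 7, 8}  B4 = {0, 3, 8, 9}  B5 = {0, 3, 6, 8}  B6 = {0, 3, 4, 9}  B7 = {0, 1, 4, 9}
Tree: B1–B2, B1–B3, B2–B4, B4–B5, B4–B6, B6–B7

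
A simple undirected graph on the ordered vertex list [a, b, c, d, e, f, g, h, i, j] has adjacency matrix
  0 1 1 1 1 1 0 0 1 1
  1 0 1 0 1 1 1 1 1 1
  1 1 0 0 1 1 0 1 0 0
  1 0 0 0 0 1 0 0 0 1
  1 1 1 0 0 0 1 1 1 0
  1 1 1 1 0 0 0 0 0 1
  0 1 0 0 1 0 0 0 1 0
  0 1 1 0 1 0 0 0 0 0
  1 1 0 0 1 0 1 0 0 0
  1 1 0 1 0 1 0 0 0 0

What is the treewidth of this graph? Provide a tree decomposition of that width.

Every bag has size at most 4, so the width is 4 − 1 = 3 and tw(G) ≤ 3. For the lower bound, the 4 vertices {a, d, f, j} are pairwise adjacent, and any tree decomposition puts a clique entirely inside one bag — forcing width ≥ 3. Therefore the treewidth is 3.

Treewidth 3.
One optimal decomposition is:
Bags: B1 = {a, b, c, f}  B2 = {a, b, c, e}  B3 = {a, b, e, i}  B4 = {b, c, e, h}  B5 = {a, b, f, j}  B6 = {a, d, f, j}  B7 = {b, e, g, i}
Tree: B1–B2, B2–B3, B2–B4, B1–B5, B5–B6, B3–B7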